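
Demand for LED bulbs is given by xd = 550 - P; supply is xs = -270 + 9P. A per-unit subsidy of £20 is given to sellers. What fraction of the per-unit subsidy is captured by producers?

Pre-subsidy: 550 - P = -270 + 9P gives P* = 82, x* = 468.
With the subsidy, sellers receive Ps = Pb + 20 for each unit, where Pb is the price buyers pay.
Supply in terms of Pb becomes xs = -270 + 9(Pb + 20) = -90 + 9Pb. Setting this equal to demand: 550 - Pb = -90 + 9Pb, so Pb = 64.
Sellers receive Ps = 64 + 20 = 84; x' = 550 − 1·64 = 486.
Buyers' price falls by P* − Pb = 82 − 64 = 18; sellers' price rises by Ps − P* = 84 − 82 = 2.
So producers capture 2/20 = 0.1 of each unit of subsidy.

Producer share = 0.1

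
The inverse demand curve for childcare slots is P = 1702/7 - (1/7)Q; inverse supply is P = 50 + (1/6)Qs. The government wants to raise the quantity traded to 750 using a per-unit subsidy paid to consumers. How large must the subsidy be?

Required subsidy s = 39 per unit

At Q = 750, from the demand curve buyers pay Pb = 1702/7 − (1/7)·750 = 136; from the supply curve sellers need Ps = 50 + (1/6)·750 = 175.
The subsidy must fill the gap: s = Ps − Pb = 175 − 136 = 39.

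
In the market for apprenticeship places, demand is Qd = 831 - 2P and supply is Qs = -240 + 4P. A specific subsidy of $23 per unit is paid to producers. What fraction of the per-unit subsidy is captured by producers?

Producer share = 1/3

Pre-subsidy: 831 - 2P = -240 + 4P gives P* = 178.5, Q* = 474.
With the subsidy, sellers receive Ps = Pb + 23 for each unit, where Pb is the price buyers pay.
Supply in terms of Pb becomes Qs = -240 + 4(Pb + 23) = -148 + 4Pb. Setting this equal to demand: 831 - 2Pb = -148 + 4Pb, so Pb = 979/6.
Sellers receive Ps = 979/6 + 23 = 1117/6; Q' = 831 − 2·(979/6) = 1514/3.
Buyers' price falls by P* − Pb = 178.5 − 979/6 = 46/3; sellers' price rises by Ps − P* = 1117/6 − 178.5 = 23/3.
So producers capture (23/3)/23 = 1/3 of each unit of subsidy.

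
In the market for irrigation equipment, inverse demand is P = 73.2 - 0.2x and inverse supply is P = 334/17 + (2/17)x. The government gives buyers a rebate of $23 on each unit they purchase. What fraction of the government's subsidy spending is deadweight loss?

DWL / government spending = 1955/13014

Pre-subsidy: 73.2 - 0.2x = 334/17 + (2/17)x gives x* = 4552/27 and P* = 1066/27.
With the rebate, buyers effectively pay Pb = Ps − 23, where Ps is the price sellers receive.
On the curves, Pb = 73.2 - 0.2x and Ps = 334/17 + (2/17)x; the wedge Ps − Pb = 23 gives 334/17 + (2/17)x − (73.2 - 0.2x) = 23, so x' = 241.
Then Pb = 73.2 − 0.2·241 = 25 and Ps = 334/17 + (2/17)·241 = 48.
ΔCS = ½(4552/27 + 241)(1066/27 − 25) = 4324069/1458; ΔPS = ½(4552/27 + 241)(48 − 1066/27) = 1271785/729.
Government spending = 23 × 241 = 5543.
DWL = ½ × 23 × (241 − 4552/27) = 44965/54; fraction = (44965/54) / 5543 = 1955/13014.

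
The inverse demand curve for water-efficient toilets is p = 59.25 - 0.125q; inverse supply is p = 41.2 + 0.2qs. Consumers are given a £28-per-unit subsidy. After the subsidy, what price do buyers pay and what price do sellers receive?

Pre-subsidy: 59.25 - 0.125q = 41.2 + 0.2q gives q* = 722/13 and p* = 680/13.
With the rebate, buyers effectively pay pb = ps − 28, where ps is the price sellers receive.
On the curves, pb = 59.25 - 0.125q and ps = 41.2 + 0.2q; the wedge ps − pb = 28 gives 41.2 + 0.2q − (59.25 - 0.125q) = 28, so q' = 1842/13.
Then pb = 59.25 − 0.125·(1842/13) = 540/13 and ps = 41.2 + 0.2·(1842/13) = 904/13.

Buyers pay 540/13; sellers receive 904/13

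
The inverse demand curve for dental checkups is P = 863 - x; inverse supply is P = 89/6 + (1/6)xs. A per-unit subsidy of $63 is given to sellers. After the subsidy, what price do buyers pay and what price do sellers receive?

Buyers pay $82; sellers receive $145

Pre-subsidy: 863 - x = 89/6 + (1/6)x gives x* = 727 and P* = 136.
With the subsidy, sellers receive Ps = Pb + 63 for each unit, where Pb is the price buyers pay.
On the curves, Pb = 863 - x and Ps = 89/6 + (1/6)x; the wedge Ps − Pb = 63 gives 89/6 + (1/6)x − (863 - x) = 63, so x' = 781.
Then Pb = 863 − 1·781 = 82 and Ps = 89/6 + (1/6)·781 = 145.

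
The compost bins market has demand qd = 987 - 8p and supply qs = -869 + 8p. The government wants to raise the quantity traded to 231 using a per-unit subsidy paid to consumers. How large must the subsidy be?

Required subsidy s = 43 per unit

At q = 231, invert demand for the buyer price: pb = (987 − 231)/8 = 94.5; invert supply for the seller price: ps = (231 − (-869))/8 = 137.5.
The subsidy must fill the gap: s = ps − pb = 137.5 − 94.5 = 43.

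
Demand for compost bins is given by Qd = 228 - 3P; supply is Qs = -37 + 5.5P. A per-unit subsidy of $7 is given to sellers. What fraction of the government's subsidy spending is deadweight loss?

DWL / government spending = 77/1678

Pre-subsidy: 228 - 3P = -37 + 5.5P gives P* = 530/17, Q* = 2286/17.
With the subsidy, sellers receive Ps = Pb + 7 for each unit, where Pb is the price buyers pay.
Supply in terms of Pb becomes Qs = -37 + 5.5(Pb + 7) = 1.5 + 5.5Pb. Setting this equal to demand: 228 - 3Pb = 1.5 + 5.5Pb, so Pb = 453/17.
Sellers receive Ps = 453/17 + 7 = 572/17; Q' = 228 − 3·(453/17) = 2517/17.
ΔCS = ½(2286/17 + 2517/17)(530/17 − 453/17) = 369831/578; ΔPS = ½(2286/17 + 2517/17)(572/17 − 530/17) = 100863/289.
Government spending = 7 × 2517/17 = 17619/17.
DWL = ½ × 7 × (2517/17 − 2286/17) = 1617/34; fraction = (1617/34) / (17619/17) = 77/1678.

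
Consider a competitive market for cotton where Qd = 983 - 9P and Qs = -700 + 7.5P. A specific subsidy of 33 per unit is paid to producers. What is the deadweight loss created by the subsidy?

Pre-subsidy: 983 - 9P = -700 + 7.5P gives P* = 102, Q* = 65.
With the subsidy, sellers receive Ps = Pb + 33 for each unit, where Pb is the price buyers pay.
Supply in terms of Pb becomes Qs = -700 + 7.5(Pb + 33) = -452.5 + 7.5Pb. Setting this equal to demand: 983 - 9Pb = -452.5 + 7.5Pb, so Pb = 87.
Sellers receive Ps = 87 + 33 = 120; Q' = 983 − 9·87 = 200.
The subsidy expands output by 200 − 65 = 135 past the efficient level; on those units the gap between marginal cost and willingness to pay runs from 0 up to 33.
DWL = ½ × 33 × 135 = 2227.5.

Deadweight loss = 2227.5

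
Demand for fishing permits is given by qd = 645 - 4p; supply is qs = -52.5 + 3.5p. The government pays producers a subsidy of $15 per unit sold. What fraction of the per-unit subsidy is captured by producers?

Pre-subsidy: 645 - 4p = -52.5 + 3.5p gives p* = 93, q* = 273.
With the subsidy, sellers receive ps = pb + 15 for each unit, where pb is the price buyers pay.
Supply in terms of pb becomes qs = -52.5 + 3.5(pb + 15) = 0 + 3.5pb. Setting this equal to demand: 645 - 4pb = 0 + 3.5pb, so pb = 86.
Sellers receive ps = 86 + 15 = 101; q' = 645 − 4·86 = 301.
Buyers' price falls by p* − pb = 93 − 86 = 7; sellers' price rises by ps − p* = 101 − 93 = 8.
So producers capture 8/15 = 8/15 of each unit of subsidy.

Producer share = 8/15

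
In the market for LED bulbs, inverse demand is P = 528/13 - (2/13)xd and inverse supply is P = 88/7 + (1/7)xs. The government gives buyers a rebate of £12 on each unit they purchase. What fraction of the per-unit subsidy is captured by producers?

Pre-subsidy: 528/13 - (2/13)x = 88/7 + (1/7)x gives x* = 2552/27 and P* = 704/27.
With the rebate, buyers effectively pay Pb = Ps − 12, where Ps is the price sellers receive.
On the curves, Pb = 528/13 - (2/13)x and Ps = 88/7 + (1/7)x; the wedge Ps − Pb = 12 gives 88/7 + (1/7)x − (528/13 - (2/13)x) = 12, so x' = 3644/27.
Then Pb = 528/13 − (2/13)·(3644/27) = 536/27 and Ps = 88/7 + (1/7)·(3644/27) = 860/27.
Buyers' price falls by P* − Pb = 704/27 − 536/27 = 56/9; sellers' price rises by Ps − P* = 860/27 − 704/27 = 52/9.
So producers capture (52/9)/12 = 13/27 of each unit of subsidy.

Producer share = 13/27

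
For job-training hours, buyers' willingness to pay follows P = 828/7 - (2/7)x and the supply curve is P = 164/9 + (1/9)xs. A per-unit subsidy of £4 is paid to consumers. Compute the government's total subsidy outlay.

Pre-subsidy: 828/7 - (2/7)x = 164/9 + (1/9)x gives x* = 252.16 and P* = 46.24.
With the rebate, buyers effectively pay Pb = Ps − 4, where Ps is the price sellers receive.
On the curves, Pb = 828/7 - (2/7)x and Ps = 164/9 + (1/9)x; the wedge Ps − Pb = 4 gives 164/9 + (1/9)x − (828/7 - (2/7)x) = 4, so x' = 262.24.
Then Pb = 828/7 − (2/7)·262.24 = 43.36 and Ps = 164/9 + (1/9)·262.24 = 47.36.
Government outlay = subsidy × quantity = 4 × 262.24 = 1048.96.

Government cost = £1048.96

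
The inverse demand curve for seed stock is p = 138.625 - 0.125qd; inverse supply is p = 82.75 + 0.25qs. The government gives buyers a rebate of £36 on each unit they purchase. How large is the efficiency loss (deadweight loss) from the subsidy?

Pre-subsidy: 138.625 - 0.125q = 82.75 + 0.25q gives q* = 149 and p* = 120.
With the rebate, buyers effectively pay pb = ps − 36, where ps is the price sellers receive.
On the curves, pb = 138.625 - 0.125q and ps = 82.75 + 0.25q; the wedge ps − pb = 36 gives 82.75 + 0.25q − (138.625 - 0.125q) = 36, so q' = 245.
Then pb = 138.625 − 0.125·245 = 108 and ps = 82.75 + 0.25·245 = 144.
The subsidy expands output by 245 − 149 = 96 past the efficient level; on those units the gap between marginal cost and willingness to pay runs from 0 up to 36.
DWL = ½ × 36 × 96 = 1728.

Deadweight loss = £1728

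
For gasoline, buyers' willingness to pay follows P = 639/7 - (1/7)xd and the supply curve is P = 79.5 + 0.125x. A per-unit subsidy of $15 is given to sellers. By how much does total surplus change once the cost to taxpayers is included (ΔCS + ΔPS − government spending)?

Net change in total surplus = -$420

Pre-subsidy: 639/7 - (1/7)x = 79.5 + 0.125x gives x* = 44 and P* = 85.
With the subsidy, sellers receive Ps = Pb + 15 for each unit, where Pb is the price buyers pay.
On the curves, Pb = 639/7 - (1/7)x and Ps = 79.5 + 0.125x; the wedge Ps − Pb = 15 gives 79.5 + 0.125x − (639/7 - (1/7)x) = 15, so x' = 100.
Then Pb = 639/7 − (1/7)·100 = 77 and Ps = 79.5 + 0.125·100 = 92.
ΔCS = ½(44 + 100)(85 − 77) = 576; ΔPS = ½(44 + 100)(92 − 85) = 504.
Government spending = 15 × 100 = 1500.
Net change = 576 + 504 − 1500 = -420. The loss equals the DWL triangle ½·15·56.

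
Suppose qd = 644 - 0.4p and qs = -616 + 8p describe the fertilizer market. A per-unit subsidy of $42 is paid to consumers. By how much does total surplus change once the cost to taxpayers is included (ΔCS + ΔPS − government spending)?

Net change in total surplus = -$336

Pre-subsidy: 644 - 0.4p = -616 + 8p gives p* = 150, q* = 584.
With the rebate, buyers effectively pay pb = ps − 42, where ps is the price sellers receive.
Demand in terms of ps becomes qd = 644 − 0.4(ps − 42) = 660.8 - 0.4ps. Setting this equal to supply: 660.8 - 0.4ps = -616 + 8ps, so ps = 152.
Buyers pay pb = 152 − 42 = 110; q' = -616 + 8·152 = 600.
ΔCS = ½(584 + 600)(150 − 110) = 23680; ΔPS = ½(584 + 600)(152 − 150) = 1184.
Government spending = 42 × 600 = 25200.
Net change = 23680 + 1184 − 25200 = -336. The loss equals the DWL triangle ½·42·16.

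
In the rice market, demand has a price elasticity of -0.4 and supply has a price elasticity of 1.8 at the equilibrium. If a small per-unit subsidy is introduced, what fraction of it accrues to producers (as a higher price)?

Producer share = 2/11

For a small subsidy around the equilibrium, the benefit split depends on the relative slopes, which at a point are proportional to the elasticities.
Buyer share = εs/(εs + |εd|) = 1.8/(1.8 + 0.4) = 9/11; seller share = |εd|/(εs + |εd|) = 2/11.
So producers capture 2/11 of the subsidy.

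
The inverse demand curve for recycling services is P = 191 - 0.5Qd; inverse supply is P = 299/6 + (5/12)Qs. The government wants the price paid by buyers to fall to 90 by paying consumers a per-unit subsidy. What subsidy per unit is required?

Required subsidy s = 44 per unit

At a buyer price of 90, quantity demanded is 382 − 2·90 = 202.
Sellers supply 202 only when they receive Ps = 299/6 + (5/12)·202 = 134.
s = Ps − Pb = 134 − 90 = 44.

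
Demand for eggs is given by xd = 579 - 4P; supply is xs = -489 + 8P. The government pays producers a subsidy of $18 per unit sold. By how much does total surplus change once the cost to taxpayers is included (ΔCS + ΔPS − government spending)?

Pre-subsidy: 579 - 4P = -489 + 8P gives P* = 89, x* = 223.
With the subsidy, sellers receive Ps = Pb + 18 for each unit, where Pb is the price buyers pay.
Supply in terms of Pb becomes xs = -489 + 8(Pb + 18) = -345 + 8Pb. Setting this equal to demand: 579 - 4Pb = -345 + 8Pb, so Pb = 77.
Sellers receive Ps = 77 + 18 = 95; x' = 579 − 4·77 = 271.
ΔCS = ½(223 + 271)(89 − 77) = 2964; ΔPS = ½(223 + 271)(95 − 89) = 1482.
Government spending = 18 × 271 = 4878.
Net change = 2964 + 1482 − 4878 = -432. The loss equals the DWL triangle ½·18·48.

Net change in total surplus = -$432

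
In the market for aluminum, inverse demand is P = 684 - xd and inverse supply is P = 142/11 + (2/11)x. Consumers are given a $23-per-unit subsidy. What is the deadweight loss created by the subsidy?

Pre-subsidy: 684 - x = 142/11 + (2/11)x gives x* = 7382/13 and P* = 1510/13.
With the rebate, buyers effectively pay Pb = Ps − 23, where Ps is the price sellers receive.
On the curves, Pb = 684 - x and Ps = 142/11 + (2/11)x; the wedge Ps − Pb = 23 gives 142/11 + (2/11)x − (684 - x) = 23, so x' = 7635/13.
Then Pb = 684 − 1·(7635/13) = 1257/13 and Ps = 142/11 + (2/11)·(7635/13) = 1556/13.
The subsidy expands output by 7635/13 − 7382/13 = 253/13 past the efficient level; on those units the gap between marginal cost and willingness to pay runs from 0 up to 23.
DWL = ½ × 23 × 253/13 = 5819/26.

Deadweight loss = 5819/26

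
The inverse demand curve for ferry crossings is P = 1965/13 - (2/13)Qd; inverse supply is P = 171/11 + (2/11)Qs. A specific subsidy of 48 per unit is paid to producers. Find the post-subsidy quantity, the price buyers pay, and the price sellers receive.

Q' = 547; buyers pay 67; sellers receive 115

Pre-subsidy: 1965/13 - (2/13)Q = 171/11 + (2/11)Q gives Q* = 404 and P* = 89.
With the subsidy, sellers receive Ps = Pb + 48 for each unit, where Pb is the price buyers pay.
On the curves, Pb = 1965/13 - (2/13)Q and Ps = 171/11 + (2/11)Q; the wedge Ps − Pb = 48 gives 171/11 + (2/11)Q − (1965/13 - (2/13)Q) = 48, so Q' = 547.
Then Pb = 1965/13 − (2/13)·547 = 67 and Ps = 171/11 + (2/11)·547 = 115.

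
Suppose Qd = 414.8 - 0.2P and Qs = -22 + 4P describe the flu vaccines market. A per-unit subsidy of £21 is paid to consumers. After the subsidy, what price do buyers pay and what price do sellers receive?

Pre-subsidy: 414.8 - 0.2P = -22 + 4P gives P* = 104, Q* = 394.
With the rebate, buyers effectively pay Pb = Ps − 21, where Ps is the price sellers receive.
Demand in terms of Ps becomes Qd = 414.8 − 0.2(Ps − 21) = 419 - 0.2Ps. Setting this equal to supply: 419 - 0.2Ps = -22 + 4Ps, so Ps = 105.
Buyers pay Pb = 105 − 21 = 84; Q' = -22 + 4·105 = 398.

Buyers pay £84; sellers receive £105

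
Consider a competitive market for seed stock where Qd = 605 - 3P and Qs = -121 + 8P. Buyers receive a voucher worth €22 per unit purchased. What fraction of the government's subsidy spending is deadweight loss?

DWL / government spending = 24/455

Pre-subsidy: 605 - 3P = -121 + 8P gives P* = 66, Q* = 407.
With the rebate, buyers effectively pay Pb = Ps − 22, where Ps is the price sellers receive.
Demand in terms of Ps becomes Qd = 605 − 3(Ps − 22) = 671 - 3Ps. Setting this equal to supply: 671 - 3Ps = -121 + 8Ps, so Ps = 72.
Buyers pay Pb = 72 − 22 = 50; Q' = -121 + 8·72 = 455.
ΔCS = ½(407 + 455)(66 − 50) = 6896; ΔPS = ½(407 + 455)(72 − 66) = 2586.
Government spending = 22 × 455 = 10010.
DWL = ½ × 22 × (455 − 407) = 528; fraction = 528 / 10010 = 24/455.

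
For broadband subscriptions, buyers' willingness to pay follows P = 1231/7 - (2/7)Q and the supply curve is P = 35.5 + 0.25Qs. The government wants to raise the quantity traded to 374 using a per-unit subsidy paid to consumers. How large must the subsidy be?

At Q = 374, from the demand curve buyers pay Pb = 1231/7 − (2/7)·374 = 69; from the supply curve sellers need Ps = 35.5 + 0.25·374 = 129.
The subsidy must fill the gap: s = Ps − Pb = 129 − 69 = 60.

Required subsidy s = 60 per unit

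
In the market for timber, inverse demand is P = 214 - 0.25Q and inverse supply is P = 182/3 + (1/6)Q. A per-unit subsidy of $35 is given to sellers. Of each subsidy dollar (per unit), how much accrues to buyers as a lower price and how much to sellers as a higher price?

Buyers gain $21 per unit; sellers gain $14 per unit

Pre-subsidy: 214 - 0.25Q = 182/3 + (1/6)Q gives Q* = 368 and P* = 122.
With the subsidy, sellers receive Ps = Pb + 35 for each unit, where Pb is the price buyers pay.
On the curves, Pb = 214 - 0.25Q and Ps = 182/3 + (1/6)Q; the wedge Ps − Pb = 35 gives 182/3 + (1/6)Q − (214 - 0.25Q) = 35, so Q' = 452.
Then Pb = 214 − 0.25·452 = 101 and Ps = 182/3 + (1/6)·452 = 136.
Buyers' price falls by P* − Pb = 122 − 101 = 21; sellers' price rises by Ps − P* = 136 − 122 = 14.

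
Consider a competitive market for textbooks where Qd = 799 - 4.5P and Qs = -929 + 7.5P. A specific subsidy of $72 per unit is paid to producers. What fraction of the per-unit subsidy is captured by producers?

Pre-subsidy: 799 - 4.5P = -929 + 7.5P gives P* = 144, Q* = 151.
With the subsidy, sellers receive Ps = Pb + 72 for each unit, where Pb is the price buyers pay.
Supply in terms of Pb becomes Qs = -929 + 7.5(Pb + 72) = -389 + 7.5Pb. Setting this equal to demand: 799 - 4.5Pb = -389 + 7.5Pb, so Pb = 99.
Sellers receive Ps = 99 + 72 = 171; Q' = 799 − 4.5·99 = 353.5.
Buyers' price falls by P* − Pb = 144 − 99 = 45; sellers' price rises by Ps − P* = 171 − 144 = 27.
So producers capture 27/72 = 0.375 of each unit of subsidy.

Producer share = 0.375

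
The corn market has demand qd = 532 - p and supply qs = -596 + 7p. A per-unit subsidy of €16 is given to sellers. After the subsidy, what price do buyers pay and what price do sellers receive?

Pre-subsidy: 532 - p = -596 + 7p gives p* = 141, q* = 391.
With the subsidy, sellers receive ps = pb + 16 for each unit, where pb is the price buyers pay.
Supply in terms of pb becomes qs = -596 + 7(pb + 16) = -484 + 7pb. Setting this equal to demand: 532 - pb = -484 + 7pb, so pb = 127.
Sellers receive ps = 127 + 16 = 143; q' = 532 − 1·127 = 405.

Buyers pay €127; sellers receive €143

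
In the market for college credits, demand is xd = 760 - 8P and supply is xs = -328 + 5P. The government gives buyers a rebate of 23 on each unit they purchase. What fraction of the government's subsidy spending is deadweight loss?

DWL / government spending = 115/524

Pre-subsidy: 760 - 8P = -328 + 5P gives P* = 1088/13, x* = 1176/13.
With the rebate, buyers effectively pay Pb = Ps − 23, where Ps is the price sellers receive.
Demand in terms of Ps becomes xd = 760 − 8(Ps − 23) = 944 - 8Ps. Setting this equal to supply: 944 - 8Ps = -328 + 5Ps, so Ps = 1272/13.
Buyers pay Pb = 1272/13 − 23 = 973/13; x' = -328 + 5·(1272/13) = 2096/13.
ΔCS = ½(1176/13 + 2096/13)(1088/13 − 973/13) = 188140/169; ΔPS = ½(1176/13 + 2096/13)(1272/13 − 1088/13) = 301024/169.
Government spending = 23 × 2096/13 = 48208/13.
DWL = ½ × 23 × (2096/13 − 1176/13) = 10580/13; fraction = (10580/13) / (48208/13) = 115/524.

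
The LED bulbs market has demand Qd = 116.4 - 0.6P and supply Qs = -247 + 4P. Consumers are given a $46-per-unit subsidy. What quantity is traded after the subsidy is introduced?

Pre-subsidy: 116.4 - 0.6P = -247 + 4P gives P* = 79, Q* = 69.
With the rebate, buyers effectively pay Pb = Ps − 46, where Ps is the price sellers receive.
Demand in terms of Ps becomes Qd = 116.4 − 0.6(Ps − 46) = 144 - 0.6Ps. Setting this equal to supply: 144 - 0.6Ps = -247 + 4Ps, so Ps = 85.
Buyers pay Pb = 85 − 46 = 39; Q' = -247 + 4·85 = 93.

Q' = 93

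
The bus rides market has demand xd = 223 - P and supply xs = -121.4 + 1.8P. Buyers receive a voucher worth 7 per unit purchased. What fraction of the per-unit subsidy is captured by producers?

Producer share = 5/14

Pre-subsidy: 223 - P = -121.4 + 1.8P gives P* = 123, x* = 100.
With the rebate, buyers effectively pay Pb = Ps − 7, where Ps is the price sellers receive.
Demand in terms of Ps becomes xd = 223 − 1(Ps − 7) = 230 - Ps. Setting this equal to supply: 230 - Ps = -121.4 + 1.8Ps, so Ps = 125.5.
Buyers pay Pb = 125.5 − 7 = 118.5; x' = -121.4 + 1.8·125.5 = 104.5.
Buyers' price falls by P* − Pb = 123 − 118.5 = 4.5; sellers' price rises by Ps − P* = 125.5 − 123 = 2.5.
So producers capture 2.5/7 = 5/14 of each unit of subsidy.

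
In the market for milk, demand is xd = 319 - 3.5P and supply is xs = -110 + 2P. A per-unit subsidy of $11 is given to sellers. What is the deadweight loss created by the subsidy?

Deadweight loss = $77

Pre-subsidy: 319 - 3.5P = -110 + 2P gives P* = 78, x* = 46.
With the subsidy, sellers receive Ps = Pb + 11 for each unit, where Pb is the price buyers pay.
Supply in terms of Pb becomes xs = -110 + 2(Pb + 11) = -88 + 2Pb. Setting this equal to demand: 319 - 3.5Pb = -88 + 2Pb, so Pb = 74.
Sellers receive Ps = 74 + 11 = 85; x' = 319 − 3.5·74 = 60.
The subsidy expands output by 60 − 46 = 14 past the efficient level; on those units the gap between marginal cost and willingness to pay runs from 0 up to 11.
DWL = ½ × 11 × 14 = 77.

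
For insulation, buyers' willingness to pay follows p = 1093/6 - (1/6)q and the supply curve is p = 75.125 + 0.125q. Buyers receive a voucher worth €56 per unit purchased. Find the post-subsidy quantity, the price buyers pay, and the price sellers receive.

Pre-subsidy: 1093/6 - (1/6)q = 75.125 + 0.125q gives q* = 367 and p* = 121.
With the rebate, buyers effectively pay pb = ps − 56, where ps is the price sellers receive.
On the curves, pb = 1093/6 - (1/6)q and ps = 75.125 + 0.125q; the wedge ps − pb = 56 gives 75.125 + 0.125q − (1093/6 - (1/6)q) = 56, so q' = 559.
Then pb = 1093/6 − (1/6)·559 = 89 and ps = 75.125 + 0.125·559 = 145.

q' = 559; buyers pay €89; sellers receive €145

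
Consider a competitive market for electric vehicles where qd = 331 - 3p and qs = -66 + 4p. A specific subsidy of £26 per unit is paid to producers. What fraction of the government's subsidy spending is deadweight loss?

Pre-subsidy: 331 - 3p = -66 + 4p gives p* = 397/7, q* = 1126/7.
With the subsidy, sellers receive ps = pb + 26 for each unit, where pb is the price buyers pay.
Supply in terms of pb becomes qs = -66 + 4(pb + 26) = 38 + 4pb. Setting this equal to demand: 331 - 3pb = 38 + 4pb, so pb = 293/7.
Sellers receive ps = 293/7 + 26 = 475/7; q' = 331 − 3·(293/7) = 1438/7.
ΔCS = ½(1126/7 + 1438/7)(397/7 − 293/7) = 133328/49; ΔPS = ½(1126/7 + 1438/7)(475/7 − 397/7) = 99996/49.
Government spending = 26 × 1438/7 = 37388/7.
DWL = ½ × 26 × (1438/7 − 1126/7) = 4056/7; fraction = (4056/7) / (37388/7) = 78/719.

DWL / government spending = 78/719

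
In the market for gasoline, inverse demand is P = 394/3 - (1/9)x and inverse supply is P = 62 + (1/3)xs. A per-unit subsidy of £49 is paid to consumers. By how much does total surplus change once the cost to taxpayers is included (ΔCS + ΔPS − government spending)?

Pre-subsidy: 394/3 - (1/9)x = 62 + (1/3)x gives x* = 156 and P* = 114.
With the rebate, buyers effectively pay Pb = Ps − 49, where Ps is the price sellers receive.
On the curves, Pb = 394/3 - (1/9)x and Ps = 62 + (1/3)x; the wedge Ps − Pb = 49 gives 62 + (1/3)x − (394/3 - (1/9)x) = 49, so x' = 266.25.
Then Pb = 394/3 − (1/9)·266.25 = 101.75 and Ps = 62 + (1/3)·266.25 = 150.75.
ΔCS = ½(156 + 266.25)(114 − 101.75) = 2586.28125; ΔPS = ½(156 + 266.25)(150.75 − 114) = 7758.84375.
Government spending = 49 × 266.25 = 13046.25.
Net change = 2586.28125 + 7758.84375 − 13046.25 = -2701.125. The loss equals the DWL triangle ½·49·110.25.

Net change in total surplus = -£2701.125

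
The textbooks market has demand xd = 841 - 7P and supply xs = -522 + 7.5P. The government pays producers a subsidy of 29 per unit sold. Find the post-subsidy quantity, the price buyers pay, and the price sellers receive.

x' = 288; buyers pay 79; sellers receive 108

Pre-subsidy: 841 - 7P = -522 + 7.5P gives P* = 94, x* = 183.
With the subsidy, sellers receive Ps = Pb + 29 for each unit, where Pb is the price buyers pay.
Supply in terms of Pb becomes xs = -522 + 7.5(Pb + 29) = -304.5 + 7.5Pb. Setting this equal to demand: 841 - 7Pb = -304.5 + 7.5Pb, so Pb = 79.
Sellers receive Ps = 79 + 29 = 108; x' = 841 − 7·79 = 288.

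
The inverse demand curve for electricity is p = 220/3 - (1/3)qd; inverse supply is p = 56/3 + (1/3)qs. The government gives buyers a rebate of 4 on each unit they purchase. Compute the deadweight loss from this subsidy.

Deadweight loss = 12

Pre-subsidy: 220/3 - (1/3)q = 56/3 + (1/3)q gives q* = 82 and p* = 46.
With the rebate, buyers effectively pay pb = ps − 4, where ps is the price sellers receive.
On the curves, pb = 220/3 - (1/3)q and ps = 56/3 + (1/3)q; the wedge ps − pb = 4 gives 56/3 + (1/3)q − (220/3 - (1/3)q) = 4, so q' = 88.
Then pb = 220/3 − (1/3)·88 = 44 and ps = 56/3 + (1/3)·88 = 48.
The subsidy expands output by 88 − 82 = 6 past the efficient level; on those units the gap between marginal cost and willingness to pay runs from 0 up to 4.
DWL = ½ × 4 × 6 = 12.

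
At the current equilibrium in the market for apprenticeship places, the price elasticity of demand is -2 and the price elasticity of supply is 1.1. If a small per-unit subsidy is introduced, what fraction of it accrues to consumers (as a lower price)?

For a small subsidy around the equilibrium, the benefit split depends on the relative slopes, which at a point are proportional to the elasticities.
Buyer share = εs/(εs + |εd|) = 1.1/(1.1 + 2) = 11/31; seller share = |εd|/(εs + |εd|) = 20/31.

Consumer share = 11/31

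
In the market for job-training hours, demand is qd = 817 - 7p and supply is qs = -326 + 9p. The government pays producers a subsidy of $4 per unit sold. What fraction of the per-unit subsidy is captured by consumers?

Consumer share = 0.5625

Pre-subsidy: 817 - 7p = -326 + 9p gives p* = 71.4375, q* = 316.9375.
With the subsidy, sellers receive ps = pb + 4 for each unit, where pb is the price buyers pay.
Supply in terms of pb becomes qs = -326 + 9(pb + 4) = -290 + 9pb. Setting this equal to demand: 817 - 7pb = -290 + 9pb, so pb = 69.1875.
Sellers receive ps = 69.1875 + 4 = 73.1875; q' = 817 − 7·69.1875 = 332.6875.
Buyers' price falls by p* − pb = 71.4375 − 69.1875 = 2.25; sellers' price rises by ps − p* = 73.1875 − 71.4375 = 1.75.
So consumers capture 2.25/4 = 0.5625 of each unit of subsidy.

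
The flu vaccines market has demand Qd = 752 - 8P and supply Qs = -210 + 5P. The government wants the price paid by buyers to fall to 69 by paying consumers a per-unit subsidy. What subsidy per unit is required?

At a buyer price of 69, quantity demanded is 752 − 8·69 = 200.
Sellers supply 200 only when they receive Ps with -210 + 5·Ps = 200, i.e. Ps = 82.
s = Ps − Pb = 82 − 69 = 13.

Required subsidy s = 13 per unit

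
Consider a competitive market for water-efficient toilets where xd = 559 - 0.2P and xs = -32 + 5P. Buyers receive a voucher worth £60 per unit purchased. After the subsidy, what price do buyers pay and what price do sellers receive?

Buyers pay 1455/26; sellers receive 3015/26

Pre-subsidy: 559 - 0.2P = -32 + 5P gives P* = 2955/26, x* = 13943/26.
With the rebate, buyers effectively pay Pb = Ps − 60, where Ps is the price sellers receive.
Demand in terms of Ps becomes xd = 559 − 0.2(Ps − 60) = 571 - 0.2Ps. Setting this equal to supply: 571 - 0.2Ps = -32 + 5Ps, so Ps = 3015/26.
Buyers pay Pb = 3015/26 − 60 = 1455/26; x' = -32 + 5·(3015/26) = 14243/26.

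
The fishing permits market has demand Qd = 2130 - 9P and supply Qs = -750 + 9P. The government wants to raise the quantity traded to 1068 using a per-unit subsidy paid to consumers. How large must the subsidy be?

Required subsidy s = 84 per unit

At Q = 1068, invert demand for the buyer price: Pb = (2130 − 1068)/9 = 118; invert supply for the seller price: Ps = (1068 − (-750))/9 = 202.
The subsidy must fill the gap: s = Ps − Pb = 202 − 118 = 84.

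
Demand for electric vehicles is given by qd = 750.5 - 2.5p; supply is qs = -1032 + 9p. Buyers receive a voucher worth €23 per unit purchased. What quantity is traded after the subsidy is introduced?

Pre-subsidy: 750.5 - 2.5p = -1032 + 9p gives p* = 155, q* = 363.
With the rebate, buyers effectively pay pb = ps − 23, where ps is the price sellers receive.
Demand in terms of ps becomes qd = 750.5 − 2.5(ps − 23) = 808 - 2.5ps. Setting this equal to supply: 808 - 2.5ps = -1032 + 9ps, so ps = 160.
Buyers pay pb = 160 − 23 = 137; q' = -1032 + 9·160 = 408.

q' = 408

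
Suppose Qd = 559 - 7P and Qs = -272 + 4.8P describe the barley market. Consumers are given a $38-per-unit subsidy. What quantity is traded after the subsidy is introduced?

Pre-subsidy: 559 - 7P = -272 + 4.8P gives P* = 4155/59, Q* = 3896/59.
With the rebate, buyers effectively pay Pb = Ps − 38, where Ps is the price sellers receive.
Demand in terms of Ps becomes Qd = 559 − 7(Ps − 38) = 825 - 7Ps. Setting this equal to supply: 825 - 7Ps = -272 + 4.8Ps, so Ps = 5485/59.
Buyers pay Pb = 5485/59 − 38 = 3243/59; Q' = -272 + 4.8·(5485/59) = 10280/59.

Q' = 10280/59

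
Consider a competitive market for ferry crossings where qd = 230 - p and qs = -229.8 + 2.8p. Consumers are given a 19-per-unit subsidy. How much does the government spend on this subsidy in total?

Government cost = 2337

Pre-subsidy: 230 - p = -229.8 + 2.8p gives p* = 121, q* = 109.
With the rebate, buyers effectively pay pb = ps − 19, where ps is the price sellers receive.
Demand in terms of ps becomes qd = 230 − 1(ps − 19) = 249 - ps. Setting this equal to supply: 249 - ps = -229.8 + 2.8ps, so ps = 126.
Buyers pay pb = 126 − 19 = 107; q' = -229.8 + 2.8·126 = 123.
Government outlay = subsidy × quantity = 19 × 123 = 2337.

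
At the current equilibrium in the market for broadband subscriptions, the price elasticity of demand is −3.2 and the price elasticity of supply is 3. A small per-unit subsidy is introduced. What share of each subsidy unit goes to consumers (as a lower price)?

For a small subsidy around the equilibrium, the benefit split depends on the relative slopes, which at a point are proportional to the elasticities.
Buyer share = εs/(εs + |εd|) = 3/(3 + 3.2) = 15/31; seller share = |εd|/(εs + |εd|) = 16/31.

Consumer share = 15/31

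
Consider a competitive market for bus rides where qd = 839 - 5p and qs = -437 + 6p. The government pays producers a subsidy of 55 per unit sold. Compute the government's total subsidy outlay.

Government cost = 22495

Pre-subsidy: 839 - 5p = -437 + 6p gives p* = 116, q* = 259.
With the subsidy, sellers receive ps = pb + 55 for each unit, where pb is the price buyers pay.
Supply in terms of pb becomes qs = -437 + 6(pb + 55) = -107 + 6pb. Setting this equal to demand: 839 - 5pb = -107 + 6pb, so pb = 86.
Sellers receive ps = 86 + 55 = 141; q' = 839 − 5·86 = 409.
Government outlay = subsidy × quantity = 55 × 409 = 22495.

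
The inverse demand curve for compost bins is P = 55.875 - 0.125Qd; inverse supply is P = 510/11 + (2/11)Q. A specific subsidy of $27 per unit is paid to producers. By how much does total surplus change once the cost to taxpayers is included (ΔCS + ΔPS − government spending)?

Pre-subsidy: 55.875 - 0.125Q = 510/11 + (2/11)Q gives Q* = 31 and P* = 52.
With the subsidy, sellers receive Ps = Pb + 27 for each unit, where Pb is the price buyers pay.
On the curves, Pb = 55.875 - 0.125Q and Ps = 510/11 + (2/11)Q; the wedge Ps − Pb = 27 gives 510/11 + (2/11)Q − (55.875 - 0.125Q) = 27, so Q' = 119.
Then Pb = 55.875 − 0.125·119 = 41 and Ps = 510/11 + (2/11)·119 = 68.
ΔCS = ½(31 + 119)(52 − 41) = 825; ΔPS = ½(31 + 119)(68 − 52) = 1200.
Government spending = 27 × 119 = 3213.
Net change = 825 + 1200 − 3213 = -1188. The loss equals the DWL triangle ½·27·88.

Net change in total surplus = -$1188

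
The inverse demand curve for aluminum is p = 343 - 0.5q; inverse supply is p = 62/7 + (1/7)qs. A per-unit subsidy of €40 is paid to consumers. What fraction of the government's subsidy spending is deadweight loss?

DWL / government spending = 140/2619

Pre-subsidy: 343 - 0.5q = 62/7 + (1/7)q gives q* = 4678/9 and p* = 748/9.
With the rebate, buyers effectively pay pb = ps − 40, where ps is the price sellers receive.
On the curves, pb = 343 - 0.5q and ps = 62/7 + (1/7)q; the wedge ps − pb = 40 gives 62/7 + (1/7)q − (343 - 0.5q) = 40, so q' = 582.
Then pb = 343 − 0.5·582 = 52 and ps = 62/7 + (1/7)·582 = 92.
ΔCS = ½(4678/9 + 582)(748/9 − 52) = 1388240/81; ΔPS = ½(4678/9 + 582)(92 − 748/9) = 396640/81.
Government spending = 40 × 582 = 23280.
DWL = ½ × 40 × (582 − 4678/9) = 11200/9; fraction = (11200/9) / 23280 = 140/2619.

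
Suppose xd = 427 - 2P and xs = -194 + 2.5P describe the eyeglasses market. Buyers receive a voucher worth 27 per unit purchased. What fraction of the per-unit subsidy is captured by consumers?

Consumer share = 5/9

Pre-subsidy: 427 - 2P = -194 + 2.5P gives P* = 138, x* = 151.
With the rebate, buyers effectively pay Pb = Ps − 27, where Ps is the price sellers receive.
Demand in terms of Ps becomes xd = 427 − 2(Ps − 27) = 481 - 2Ps. Setting this equal to supply: 481 - 2Ps = -194 + 2.5Ps, so Ps = 150.
Buyers pay Pb = 150 − 27 = 123; x' = -194 + 2.5·150 = 181.
Buyers' price falls by P* − Pb = 138 − 123 = 15; sellers' price rises by Ps − P* = 150 − 138 = 12.
So consumers capture 15/27 = 5/9 of each unit of subsidy.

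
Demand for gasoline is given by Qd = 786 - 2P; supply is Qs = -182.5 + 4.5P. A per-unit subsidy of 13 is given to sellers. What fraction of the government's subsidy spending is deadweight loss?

DWL / government spending = 9/506

Pre-subsidy: 786 - 2P = -182.5 + 4.5P gives P* = 149, Q* = 488.
With the subsidy, sellers receive Ps = Pb + 13 for each unit, where Pb is the price buyers pay.
Supply in terms of Pb becomes Qs = -182.5 + 4.5(Pb + 13) = -124 + 4.5Pb. Setting this equal to demand: 786 - 2Pb = -124 + 4.5Pb, so Pb = 140.
Sellers receive Ps = 140 + 13 = 153; Q' = 786 − 2·140 = 506.
ΔCS = ½(488 + 506)(149 − 140) = 4473; ΔPS = ½(488 + 506)(153 − 149) = 1988.
Government spending = 13 × 506 = 6578.
DWL = ½ × 13 × (506 − 488) = 117; fraction = 117 / 6578 = 9/506.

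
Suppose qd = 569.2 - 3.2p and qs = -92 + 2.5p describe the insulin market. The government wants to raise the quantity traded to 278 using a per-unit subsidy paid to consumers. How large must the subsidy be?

Required subsidy s = 57 per unit

At q = 278, invert demand for the buyer price: pb = (569.2 − 278)/3.2 = 91; invert supply for the seller price: ps = (278 − (-92))/2.5 = 148.
The subsidy must fill the gap: s = ps − pb = 148 − 91 = 57.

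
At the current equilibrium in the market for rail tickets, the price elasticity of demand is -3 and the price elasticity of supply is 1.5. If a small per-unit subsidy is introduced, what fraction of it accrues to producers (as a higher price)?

Producer share = 2/3

For a small subsidy around the equilibrium, the benefit split depends on the relative slopes, which at a point are proportional to the elasticities.
Buyer share = εs/(εs + |εd|) = 1.5/(1.5 + 3) = 1/3; seller share = |εd|/(εs + |εd|) = 2/3.
So producers capture 2/3 of the subsidy.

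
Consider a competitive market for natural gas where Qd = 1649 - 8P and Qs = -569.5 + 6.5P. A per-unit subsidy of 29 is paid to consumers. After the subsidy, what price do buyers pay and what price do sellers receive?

Pre-subsidy: 1649 - 8P = -569.5 + 6.5P gives P* = 153, Q* = 425.
With the rebate, buyers effectively pay Pb = Ps − 29, where Ps is the price sellers receive.
Demand in terms of Ps becomes Qd = 1649 − 8(Ps − 29) = 1881 - 8Ps. Setting this equal to supply: 1881 - 8Ps = -569.5 + 6.5Ps, so Ps = 169.
Buyers pay Pb = 169 − 29 = 140; Q' = -569.5 + 6.5·169 = 529.

Buyers pay 140; sellers receive 169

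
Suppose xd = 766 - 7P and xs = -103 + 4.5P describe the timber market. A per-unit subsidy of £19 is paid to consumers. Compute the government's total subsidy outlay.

Government cost = 126331/23

Pre-subsidy: 766 - 7P = -103 + 4.5P gives P* = 1738/23, x* = 5452/23.
With the rebate, buyers effectively pay Pb = Ps − 19, where Ps is the price sellers receive.
Demand in terms of Ps becomes xd = 766 − 7(Ps − 19) = 899 - 7Ps. Setting this equal to supply: 899 - 7Ps = -103 + 4.5Ps, so Ps = 2004/23.
Buyers pay Pb = 2004/23 − 19 = 1567/23; x' = -103 + 4.5·(2004/23) = 6649/23.
Government outlay = subsidy × quantity = 19 × 6649/23 = 126331/23.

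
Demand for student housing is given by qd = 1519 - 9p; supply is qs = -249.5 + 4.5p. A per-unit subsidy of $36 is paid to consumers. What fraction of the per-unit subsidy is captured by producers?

Pre-subsidy: 1519 - 9p = -249.5 + 4.5p gives p* = 131, q* = 340.
With the rebate, buyers effectively pay pb = ps − 36, where ps is the price sellers receive.
Demand in terms of ps becomes qd = 1519 − 9(ps − 36) = 1843 - 9ps. Setting this equal to supply: 1843 - 9ps = -249.5 + 4.5ps, so ps = 155.
Buyers pay pb = 155 − 36 = 119; q' = -249.5 + 4.5·155 = 448.
Buyers' price falls by p* − pb = 131 − 119 = 12; sellers' price rises by ps − p* = 155 − 131 = 24.
So producers capture 24/36 = 2/3 of each unit of subsidy.

Producer share = 2/3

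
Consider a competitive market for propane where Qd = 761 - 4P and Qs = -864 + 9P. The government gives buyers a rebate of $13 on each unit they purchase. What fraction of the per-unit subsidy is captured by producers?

Producer share = 4/13

Pre-subsidy: 761 - 4P = -864 + 9P gives P* = 125, Q* = 261.
With the rebate, buyers effectively pay Pb = Ps − 13, where Ps is the price sellers receive.
Demand in terms of Ps becomes Qd = 761 − 4(Ps − 13) = 813 - 4Ps. Setting this equal to supply: 813 - 4Ps = -864 + 9Ps, so Ps = 129.
Buyers pay Pb = 129 − 13 = 116; Q' = -864 + 9·129 = 297.
Buyers' price falls by P* − Pb = 125 − 116 = 9; sellers' price rises by Ps − P* = 129 − 125 = 4.
So producers capture 4/13 = 4/13 of each unit of subsidy.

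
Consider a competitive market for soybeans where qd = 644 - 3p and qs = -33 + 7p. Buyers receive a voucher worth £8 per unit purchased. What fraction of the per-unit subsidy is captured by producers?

Producer share = 0.3

Pre-subsidy: 644 - 3p = -33 + 7p gives p* = 67.7, q* = 440.9.
With the rebate, buyers effectively pay pb = ps − 8, where ps is the price sellers receive.
Demand in terms of ps becomes qd = 644 − 3(ps − 8) = 668 - 3ps. Setting this equal to supply: 668 - 3ps = -33 + 7ps, so ps = 70.1.
Buyers pay pb = 70.1 − 8 = 62.1; q' = -33 + 7·70.1 = 457.7.
Buyers' price falls by p* − pb = 67.7 − 62.1 = 5.6; sellers' price rises by ps − p* = 70.1 − 67.7 = 2.4.
So producers capture 2.4/8 = 0.3 of each unit of subsidy.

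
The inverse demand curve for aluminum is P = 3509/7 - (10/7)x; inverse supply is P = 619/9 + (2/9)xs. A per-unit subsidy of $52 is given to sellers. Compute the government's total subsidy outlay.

Government cost = $15262

Pre-subsidy: 3509/7 - (10/7)x = 619/9 + (2/9)x gives x* = 262 and P* = 127.
With the subsidy, sellers receive Ps = Pb + 52 for each unit, where Pb is the price buyers pay.
On the curves, Pb = 3509/7 - (10/7)x and Ps = 619/9 + (2/9)x; the wedge Ps − Pb = 52 gives 619/9 + (2/9)x − (3509/7 - (10/7)x) = 52, so x' = 293.5.
Then Pb = 3509/7 − (10/7)·293.5 = 82 and Ps = 619/9 + (2/9)·293.5 = 134.
Government outlay = subsidy × quantity = 52 × 293.5 = 15262.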